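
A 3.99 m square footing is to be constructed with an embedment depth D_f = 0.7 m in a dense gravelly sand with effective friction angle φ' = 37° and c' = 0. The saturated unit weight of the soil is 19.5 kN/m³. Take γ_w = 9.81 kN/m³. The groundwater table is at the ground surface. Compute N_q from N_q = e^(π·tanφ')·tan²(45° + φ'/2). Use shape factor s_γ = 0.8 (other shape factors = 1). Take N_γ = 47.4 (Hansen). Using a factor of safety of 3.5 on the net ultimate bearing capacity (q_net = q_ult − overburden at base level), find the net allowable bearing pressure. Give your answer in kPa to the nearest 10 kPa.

q_all(net) ≈ 290 kPa

N_q = e^(π·tan37°)·tan²(63.5°) = 42.92.
γ' = 19.5 − 9.81 = 9.69 kN/m³ (submerged throughout). q = 9.69 × 0.7 = 6.783 kPa; the same γ' applies in the ½γBN_γ term.
q·N_q = 6.783 × 42.92 = 291.13 kPa
0.5·γ·B·N_γ·s_γ = 0.5 × 9.69 × 3.99 × 47.4 × 0.8 = 733.05 kPa
q_ult = 291.13 + 733.05 = 1024.2 kPa.
q_net = 1024.2 − 6.783 = 1017.4 kPa.
q_all(net) = 1017.4 / 3.5 = 290.68 kPa.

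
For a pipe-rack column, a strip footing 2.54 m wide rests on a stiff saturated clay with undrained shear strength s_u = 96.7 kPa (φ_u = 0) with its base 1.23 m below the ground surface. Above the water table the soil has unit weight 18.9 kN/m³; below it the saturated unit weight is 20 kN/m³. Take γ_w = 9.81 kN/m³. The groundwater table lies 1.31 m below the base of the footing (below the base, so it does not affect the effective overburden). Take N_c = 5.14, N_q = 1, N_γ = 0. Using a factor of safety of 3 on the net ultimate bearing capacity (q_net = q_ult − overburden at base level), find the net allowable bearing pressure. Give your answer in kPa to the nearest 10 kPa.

q = γ·D_f = 18.9 × 1.23 = 23.247 kPa.
c·N_c = 96.7 × 5.14 = 497.04 kPa
q·N_q = 23.247 × 1 = 23.247 kPa
q_ult = 497.04 + 23.247 = 520.28 kPa.
q_net = 520.28 − 23.247 = 497.04 kPa.
q_all(net) = 497.04 / 3 = 165.68 kPa.

q_all(net) ≈ 170 kPa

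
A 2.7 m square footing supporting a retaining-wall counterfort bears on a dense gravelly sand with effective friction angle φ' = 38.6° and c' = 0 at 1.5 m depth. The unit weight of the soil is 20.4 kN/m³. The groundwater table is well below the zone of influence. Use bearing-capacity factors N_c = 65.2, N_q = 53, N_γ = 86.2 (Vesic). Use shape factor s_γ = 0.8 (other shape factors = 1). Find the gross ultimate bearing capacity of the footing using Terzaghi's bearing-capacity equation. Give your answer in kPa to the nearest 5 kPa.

Effective surcharge at the founding depth q = γ·D_f = 20.4 × 1.5 = 30.6 kPa.
q_ult = q·N_q + 0.5·γ·B·N_γ·s_γ
     = 30.6 × 53 + 0.5 × 20.4 × 2.7 × 86.2 × 0.8
     = 1621.8 + 1899.2 = 3521 kPa.

q_ult ≈ 3520 kPa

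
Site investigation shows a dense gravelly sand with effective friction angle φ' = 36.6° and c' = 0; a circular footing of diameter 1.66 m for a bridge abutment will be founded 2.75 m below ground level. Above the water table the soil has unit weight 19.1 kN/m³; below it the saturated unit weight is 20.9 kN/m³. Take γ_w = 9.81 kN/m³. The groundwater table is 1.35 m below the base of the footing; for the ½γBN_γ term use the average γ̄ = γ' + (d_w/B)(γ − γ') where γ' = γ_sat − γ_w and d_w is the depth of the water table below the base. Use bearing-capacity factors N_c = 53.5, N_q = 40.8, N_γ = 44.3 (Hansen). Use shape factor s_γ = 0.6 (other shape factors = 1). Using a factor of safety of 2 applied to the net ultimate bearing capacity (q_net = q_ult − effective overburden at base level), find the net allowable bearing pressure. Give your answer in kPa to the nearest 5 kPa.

q_all(net) ≈ 1240 kPa

Overburden at base level: q = 19.1 × 2.75 = 52.525 kPa.
The water table is 1.35 m below the base (< B = 1.66 m), so the ½γBN_γ term uses γ̄ = γ' + (d_w/B)(γ − γ') = 11.09 + (1.35/1.66)(19.1 − 11.09) = 17.604 kN/m³.
Surcharge term q·N_q = 52.525 × 40.8 = 2143 kPa; self-weight term 0.5·γ·B·N_γ·s_γ = 0.5 × 17.604 × 1.66 × 44.3 × 0.6 = 388.37 kPa.
q_ult = 2143 + 388.37 = 2531.4 kPa.
Net ultimate: q_net = 2531.4 − 52.525 = 2478.9 kPa.
q_all(net) = 2478.9 / 2 = 1239.4 kPa.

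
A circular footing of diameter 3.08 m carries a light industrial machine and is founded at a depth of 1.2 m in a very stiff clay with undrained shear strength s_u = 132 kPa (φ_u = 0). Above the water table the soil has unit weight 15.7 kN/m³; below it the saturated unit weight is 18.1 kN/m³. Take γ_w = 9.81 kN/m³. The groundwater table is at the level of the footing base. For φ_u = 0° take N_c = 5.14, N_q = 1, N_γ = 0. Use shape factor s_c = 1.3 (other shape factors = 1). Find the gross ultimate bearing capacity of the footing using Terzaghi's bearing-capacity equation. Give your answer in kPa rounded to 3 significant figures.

q = γ·D_f = 15.7 × 1.2 = 18.84 kPa.
c·N_c·s_c = 132 × 5.14 × 1.3 = 882.02 kPa
q·N_q = 18.84 × 1 = 18.84 kPa
q_ult = 882.02 + 18.84 = 900.86 kPa.

q_ult ≈ 901 kPa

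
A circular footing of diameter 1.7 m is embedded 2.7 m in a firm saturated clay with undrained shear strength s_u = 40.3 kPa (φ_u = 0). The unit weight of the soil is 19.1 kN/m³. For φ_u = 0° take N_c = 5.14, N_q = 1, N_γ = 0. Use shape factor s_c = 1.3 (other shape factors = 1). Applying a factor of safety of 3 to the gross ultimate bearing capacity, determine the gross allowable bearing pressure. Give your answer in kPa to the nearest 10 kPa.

q_all ≈ 110 kPa

q = γ·D_f = 19.1 × 2.7 = 51.57 kPa.
c·N_c·s_c = 40.3 × 5.14 × 1.3 = 269.28 kPa
q·N_q = 51.57 × 1 = 51.57 kPa
q_ult = 269.28 + 51.57 = 320.85 kPa.
q_all = q_ult / FS = 320.85 / 3 = 106.95 kPa.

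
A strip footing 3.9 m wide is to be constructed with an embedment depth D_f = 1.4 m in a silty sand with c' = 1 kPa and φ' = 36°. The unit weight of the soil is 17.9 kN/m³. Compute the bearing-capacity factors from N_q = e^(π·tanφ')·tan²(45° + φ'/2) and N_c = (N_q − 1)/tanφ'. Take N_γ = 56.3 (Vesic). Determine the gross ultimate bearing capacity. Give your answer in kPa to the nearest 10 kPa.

q_ult ≈ 2960 kPa

tan36° = 0.7265, so N_q = e^(π×0.7265)·tan²(63°) = 9.801 × 3.852 = 37.75.
N_c = (37.75 − 1)/tan36° = 50.59.
Overburden at base level: q = 17.9 × 1.4 = 25.06 kPa.
Cohesion term c·N_c = 1 × 50.585 = 50.585 kPa; surcharge term q·N_q = 25.06 × 37.752 = 946.08 kPa; self-weight term 0.5·γ·B·N_γ = 0.5 × 17.9 × 3.9 × 56.3 = 1965.2 kPa.
q_ult = 50.585 + 946.08 + 1965.2 = 2961.8 kPa.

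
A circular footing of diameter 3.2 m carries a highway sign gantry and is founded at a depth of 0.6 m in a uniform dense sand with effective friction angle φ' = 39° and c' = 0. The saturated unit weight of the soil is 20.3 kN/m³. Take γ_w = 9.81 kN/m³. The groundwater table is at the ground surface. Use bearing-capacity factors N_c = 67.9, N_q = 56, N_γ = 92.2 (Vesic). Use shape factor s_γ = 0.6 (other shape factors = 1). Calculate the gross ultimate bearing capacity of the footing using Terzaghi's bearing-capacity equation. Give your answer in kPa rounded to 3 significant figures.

q_ult ≈ 1280 kPa

Water table at ground surface, so effective unit weight γ' = 20.3 − 9.81 = 10.49 kN/m³ is used throughout; overburden q = 10.49 × 0.6 = 6.294 kPa; the same γ' applies in the ½γBN_γ term.
Surcharge term q·N_q = 6.294 × 56 = 352.46 kPa; self-weight term 0.5·γ·B·N_γ·s_γ = 0.5 × 10.49 × 3.2 × 92.2 × 0.6 = 928.49 kPa.
q_ult = 352.46 + 928.49 = 1281 kPa.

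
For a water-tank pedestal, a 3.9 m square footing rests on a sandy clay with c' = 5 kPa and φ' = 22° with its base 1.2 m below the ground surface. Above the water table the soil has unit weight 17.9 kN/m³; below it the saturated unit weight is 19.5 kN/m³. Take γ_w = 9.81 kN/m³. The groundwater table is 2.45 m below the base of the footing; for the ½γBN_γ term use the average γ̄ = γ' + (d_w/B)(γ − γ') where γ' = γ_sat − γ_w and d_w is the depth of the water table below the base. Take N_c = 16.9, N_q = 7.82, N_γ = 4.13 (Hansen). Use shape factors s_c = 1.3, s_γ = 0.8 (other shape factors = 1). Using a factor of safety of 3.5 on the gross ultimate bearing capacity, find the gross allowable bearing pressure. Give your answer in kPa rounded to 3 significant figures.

q_all ≈ 107 kPa

Overburden at base level: q = 17.9 × 1.2 = 21.48 kPa.
The water table is 2.45 m below the base (< B = 3.9 m), so the ½γBN_γ term uses γ̄ = γ' + (d_w/B)(γ − γ') = 9.69 + (2.45/3.9)(17.9 − 9.69) = 14.848 kN/m³.
Cohesion term c·N_c·s_c = 5 × 16.9 × 1.3 = 109.85 kPa; surcharge term q·N_q = 21.48 × 7.82 = 167.97 kPa; self-weight term 0.5·γ·B·N_γ·s_γ = 0.5 × 14.848 × 3.9 × 4.13 × 0.8 = 95.66 kPa.
q_ult = 109.85 + 167.97 + 95.66 = 373.48 kPa.
q_all = 373.48 / 3.5 = 106.71 kPa.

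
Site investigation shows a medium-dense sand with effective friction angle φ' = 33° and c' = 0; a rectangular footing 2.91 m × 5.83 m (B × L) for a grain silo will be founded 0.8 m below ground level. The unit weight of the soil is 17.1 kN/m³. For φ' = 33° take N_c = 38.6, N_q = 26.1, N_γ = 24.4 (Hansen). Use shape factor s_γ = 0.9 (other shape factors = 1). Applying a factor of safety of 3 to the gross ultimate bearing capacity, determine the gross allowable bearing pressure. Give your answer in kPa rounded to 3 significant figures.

Effective surcharge at the founding depth q = γ·D_f = 17.1 × 0.8 = 13.68 kPa.
q_ult = q·N_q + 0.5·γ·B·N_γ·s_γ
     = 13.68 × 26.1 + 0.5 × 17.1 × 2.91 × 24.4 × 0.9
     = 357.05 + 546.38 = 903.42 kPa.
q_all = q_ult / FS = 903.42 / 3 = 301.14 kPa.

q_all ≈ 301 kPa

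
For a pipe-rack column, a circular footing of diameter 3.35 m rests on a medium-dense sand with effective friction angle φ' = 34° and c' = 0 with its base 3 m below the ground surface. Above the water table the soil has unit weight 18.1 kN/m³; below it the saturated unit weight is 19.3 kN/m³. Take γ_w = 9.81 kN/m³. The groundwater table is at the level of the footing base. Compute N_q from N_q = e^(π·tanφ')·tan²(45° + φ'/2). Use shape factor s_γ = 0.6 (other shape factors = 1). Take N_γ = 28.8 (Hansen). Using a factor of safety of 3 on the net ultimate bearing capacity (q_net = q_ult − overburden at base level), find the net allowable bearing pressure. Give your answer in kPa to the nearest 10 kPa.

N_q = e^(π·tan34°)·tan²(62°) = 29.44.
Effective surcharge at the founding depth q = γ·D_f = 18.1 × 3 = 54.3 kPa.
The water table coincides with the base, so in the self-weight term γ → γ' = 9.49 kN/m³.
q_ult = q·N_q + 0.5·γ·B·N_γ·s_γ
     = 54.3 × 29.44 + 0.5 × 9.49 × 3.35 × 28.8 × 0.6
     = 1598.6 + 274.68 = 1873.3 kPa.
q_net = 1873.3 − 54.3 = 1819 kPa.
q_all(net) = 1819 / 3 = 606.32 kPa.

q_all(net) ≈ 610 kPa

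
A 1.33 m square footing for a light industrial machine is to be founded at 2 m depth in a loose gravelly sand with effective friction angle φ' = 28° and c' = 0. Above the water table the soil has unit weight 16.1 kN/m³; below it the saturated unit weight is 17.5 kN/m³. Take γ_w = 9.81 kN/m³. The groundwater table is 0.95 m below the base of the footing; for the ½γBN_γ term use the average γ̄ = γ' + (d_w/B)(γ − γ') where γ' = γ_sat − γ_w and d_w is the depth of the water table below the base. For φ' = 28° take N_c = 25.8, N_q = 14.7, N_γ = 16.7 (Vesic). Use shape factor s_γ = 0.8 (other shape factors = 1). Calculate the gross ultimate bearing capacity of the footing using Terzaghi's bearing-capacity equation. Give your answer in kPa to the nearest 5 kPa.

q_ult ≈ 595 kPa

q = γ·D_f = 16.1 × 2 = 32.2 kPa.
γ' = 7.69 kN/m³; averaging over the depth B below the base, γ̄ = γ' + (d_w/B)(γ − γ') = 13.697 kN/m³.
q·N_q = 32.2 × 14.7 = 473.34 kPa
0.5·γ·B·N_γ·s_γ = 0.5 × 13.697 × 1.33 × 16.7 × 0.8 = 121.69 kPa
q_ult = 473.34 + 121.69 = 595.03 kPa.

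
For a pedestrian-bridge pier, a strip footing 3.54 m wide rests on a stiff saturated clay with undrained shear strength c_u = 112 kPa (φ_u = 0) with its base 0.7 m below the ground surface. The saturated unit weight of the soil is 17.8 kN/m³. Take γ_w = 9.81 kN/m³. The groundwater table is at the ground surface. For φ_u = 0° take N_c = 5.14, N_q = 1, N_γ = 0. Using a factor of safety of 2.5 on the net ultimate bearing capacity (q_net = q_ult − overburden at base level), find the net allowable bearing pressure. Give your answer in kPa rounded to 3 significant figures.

q_all(net) ≈ 230 kPa

Water table at ground surface, so effective unit weight γ' = 17.8 − 9.81 = 7.99 kN/m³ is used throughout; overburden q = 7.99 × 0.7 = 5.593 kPa.
Cohesion term c·N_c = 112 × 5.14 = 575.68 kPa; surcharge term q·N_q = 5.593 × 1 = 5.593 kPa.
q_ult = 575.68 + 5.593 = 581.27 kPa.
q_net = 581.27 − 5.593 = 575.68 kPa.
q_all(net) = 575.68 / 2.5 = 230.27 kPa.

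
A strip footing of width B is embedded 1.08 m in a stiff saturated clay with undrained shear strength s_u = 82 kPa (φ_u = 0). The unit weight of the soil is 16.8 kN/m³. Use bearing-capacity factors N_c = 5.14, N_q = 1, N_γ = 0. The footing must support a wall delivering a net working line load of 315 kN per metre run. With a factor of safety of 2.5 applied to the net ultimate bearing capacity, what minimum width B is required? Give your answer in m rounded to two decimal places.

B = 1.87 m

Overburden at base level: q = 16.8 × 1.08 = 18.144 kPa.
Cohesion term c·N_c = 82 × 5.14 = 421.48 kPa; surcharge term q·N_q = 18.144 × 1 = 18.144 kPa.
q_ult = 421.48 + 18.144 = 439.62 kPa.
For φ = 0 the ½γBN_γ term vanishes, so q_ult is independent of B. q_net = 439.62 − 18.144 = 421.48 kPa; q_all(net) = 421.48/2.5 = 168.59 kPa.
Required width B = w / q_all(net) = 315 / 168.59 = 1.868 m.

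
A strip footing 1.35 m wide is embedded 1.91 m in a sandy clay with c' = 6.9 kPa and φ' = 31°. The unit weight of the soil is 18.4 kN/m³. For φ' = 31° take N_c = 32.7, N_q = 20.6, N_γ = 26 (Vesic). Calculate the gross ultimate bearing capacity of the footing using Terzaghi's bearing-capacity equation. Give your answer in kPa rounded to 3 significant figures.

q_ult ≈ 1270 kPa

q = γ·D_f = 18.4 × 1.91 = 35.144 kPa.
c·N_c = 6.9 × 32.7 = 225.63 kPa
q·N_q = 35.144 × 20.6 = 723.97 kPa
0.5·γ·B·N_γ = 0.5 × 18.4 × 1.35 × 26 = 322.92 kPa
q_ult = 225.63 + 723.97 + 322.92 = 1272.5 kPa.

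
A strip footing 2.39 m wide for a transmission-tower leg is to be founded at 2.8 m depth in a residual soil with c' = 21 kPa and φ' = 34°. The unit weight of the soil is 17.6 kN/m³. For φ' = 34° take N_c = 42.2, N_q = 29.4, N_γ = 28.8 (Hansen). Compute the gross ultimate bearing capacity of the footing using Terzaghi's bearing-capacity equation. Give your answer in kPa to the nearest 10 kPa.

q_ult ≈ 2940 kPa

Overburden at base level: q = 17.6 × 2.8 = 49.28 kPa.
Cohesion term c·N_c = 21 × 42.2 = 886.2 kPa; surcharge term q·N_q = 49.28 × 29.4 = 1448.8 kPa; self-weight term 0.5·γ·B·N_γ = 0.5 × 17.6 × 2.39 × 28.8 = 605.72 kPa.
q_ult = 886.2 + 1448.8 + 605.72 = 2940.8 kPa.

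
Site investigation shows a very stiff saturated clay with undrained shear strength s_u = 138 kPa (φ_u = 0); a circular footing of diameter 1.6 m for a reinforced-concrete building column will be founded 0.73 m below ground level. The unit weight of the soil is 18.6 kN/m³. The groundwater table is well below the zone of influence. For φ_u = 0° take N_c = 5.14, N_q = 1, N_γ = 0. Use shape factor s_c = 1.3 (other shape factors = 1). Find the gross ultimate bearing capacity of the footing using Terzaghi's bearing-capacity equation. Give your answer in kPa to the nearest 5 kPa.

q = γ·D_f = 18.6 × 0.73 = 13.578 kPa.
c·N_c·s_c = 138 × 5.14 × 1.3 = 922.12 kPa
q·N_q = 13.578 × 1 = 13.578 kPa
q_ult = 922.12 + 13.578 = 935.69 kPa.

q_ult ≈ 935 kPa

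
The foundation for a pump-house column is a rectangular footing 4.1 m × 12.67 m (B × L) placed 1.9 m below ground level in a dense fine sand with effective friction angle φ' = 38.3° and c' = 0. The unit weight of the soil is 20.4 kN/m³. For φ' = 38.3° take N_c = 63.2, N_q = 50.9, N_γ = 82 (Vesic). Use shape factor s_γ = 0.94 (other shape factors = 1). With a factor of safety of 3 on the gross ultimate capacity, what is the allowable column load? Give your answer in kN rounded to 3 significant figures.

P_all ≈ 90000 kN

q = γ·D_f = 20.4 × 1.9 = 38.76 kPa.
q·N_q = 38.76 × 50.9 = 1972.9 kPa
0.5·γ·B·N_γ·s_γ = 0.5 × 20.4 × 4.1 × 82 × 0.94 = 3223.5 kPa
q_ult = 1972.9 + 3223.5 = 5196.4 kPa.
Gross allowable pressure q_all = 5196.4 / 3 = 1732.1 kPa.
Footing area = 51.947 m², so allowable column load = 1732.1 × 51.947 = 89979 kN.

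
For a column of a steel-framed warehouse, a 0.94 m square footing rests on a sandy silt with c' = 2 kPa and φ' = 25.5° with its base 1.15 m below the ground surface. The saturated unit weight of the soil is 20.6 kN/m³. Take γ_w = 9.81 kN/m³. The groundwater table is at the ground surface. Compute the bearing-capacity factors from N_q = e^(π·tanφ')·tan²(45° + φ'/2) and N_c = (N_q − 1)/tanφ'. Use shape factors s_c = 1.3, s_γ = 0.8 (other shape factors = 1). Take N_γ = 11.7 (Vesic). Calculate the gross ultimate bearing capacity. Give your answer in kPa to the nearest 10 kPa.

tan25.5° = 0.477, so N_q = e^(π×0.477)·tan²(57.75°) = 4.475 × 2.512 = 11.24.
N_c = (11.24 − 1)/tan25.5° = 21.47.
With the water table at the surface the whole profile is submerged: γ' = 20.6 − 9.81 = 10.79 kN/m³, so q = γ'·D_f = 12.409 kPa; the same γ' applies in the ½γBN_γ term.
q_ult = c·N_c·s_c + q·N_q + 0.5·γ·B·N_γ·s_γ
     = 2 × 21.469 × 1.3 + 12.409 × 11.24 + 0.5 × 10.79 × 0.94 × 11.7 × 0.8
     = 55.82 + 139.48 + 47.467 = 242.76 kPa.

q_ult ≈ 240 kPa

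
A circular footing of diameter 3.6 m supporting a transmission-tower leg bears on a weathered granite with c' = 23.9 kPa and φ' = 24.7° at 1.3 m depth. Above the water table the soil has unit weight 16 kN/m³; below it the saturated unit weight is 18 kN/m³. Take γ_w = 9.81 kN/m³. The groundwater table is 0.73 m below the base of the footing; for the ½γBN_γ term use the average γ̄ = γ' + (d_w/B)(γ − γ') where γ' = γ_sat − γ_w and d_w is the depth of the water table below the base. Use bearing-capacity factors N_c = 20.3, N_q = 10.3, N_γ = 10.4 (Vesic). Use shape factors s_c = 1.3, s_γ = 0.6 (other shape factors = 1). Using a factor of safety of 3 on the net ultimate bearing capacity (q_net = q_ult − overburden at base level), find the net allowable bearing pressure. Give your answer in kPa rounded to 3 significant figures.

q_all(net) ≈ 311 kPa

Effective surcharge at the founding depth q = γ·D_f = 16 × 1.3 = 20.8 kPa.
With d_w = 0.73 m < B, γ̄ = 8.19 + (0.73/3.6) × (16 − 8.19) = 9.7737 kN/m³.
q_ult = c·N_c·s_c + q·N_q + 0.5·γ·B·N_γ·s_γ
     = 23.9 × 20.3 × 1.3 + 20.8 × 10.3 + 0.5 × 9.7737 × 3.6 × 10.4 × 0.6
     = 630.72 + 214.24 + 109.78 = 954.74 kPa.
q_net = 954.74 − 20.8 = 933.94 kPa.
q_all(net) = 933.94 / 3 = 311.31 kPa.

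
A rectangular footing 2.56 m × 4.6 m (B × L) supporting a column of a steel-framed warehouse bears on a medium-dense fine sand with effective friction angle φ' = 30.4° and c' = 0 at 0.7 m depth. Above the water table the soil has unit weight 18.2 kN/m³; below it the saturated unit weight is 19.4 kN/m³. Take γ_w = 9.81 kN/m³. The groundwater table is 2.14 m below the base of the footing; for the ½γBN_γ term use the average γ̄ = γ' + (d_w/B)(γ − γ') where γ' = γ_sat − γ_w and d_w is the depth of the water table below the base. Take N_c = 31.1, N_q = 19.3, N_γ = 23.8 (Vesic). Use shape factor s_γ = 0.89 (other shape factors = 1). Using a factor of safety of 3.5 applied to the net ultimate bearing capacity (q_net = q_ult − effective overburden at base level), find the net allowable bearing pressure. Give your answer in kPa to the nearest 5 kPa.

q_all(net) ≈ 195 kPa

q = γ·D_f = 18.2 × 0.7 = 12.74 kPa.
γ' = 9.59 kN/m³; averaging over the depth B below the base, γ̄ = γ' + (d_w/B)(γ − γ') = 16.787 kN/m³.
q·N_q = 12.74 × 19.3 = 245.88 kPa
0.5·γ·B·N_γ·s_γ = 0.5 × 16.787 × 2.56 × 23.8 × 0.89 = 455.16 kPa
q_ult = 245.88 + 455.16 = 701.04 kPa.
Net ultimate: q_net = 701.04 − 12.74 = 688.3 kPa.
q_all(net) = 688.3 / 3.5 = 196.66 kPa.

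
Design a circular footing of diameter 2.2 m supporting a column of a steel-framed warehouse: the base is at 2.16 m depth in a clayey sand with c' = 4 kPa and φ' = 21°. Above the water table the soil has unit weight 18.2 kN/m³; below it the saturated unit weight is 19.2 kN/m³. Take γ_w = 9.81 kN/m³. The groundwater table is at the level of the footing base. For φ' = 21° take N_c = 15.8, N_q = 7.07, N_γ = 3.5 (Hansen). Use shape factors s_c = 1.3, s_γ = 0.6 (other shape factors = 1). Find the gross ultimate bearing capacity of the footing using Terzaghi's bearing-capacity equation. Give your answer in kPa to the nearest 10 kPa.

q_ult ≈ 380 kPa

Overburden at base level: q = 18.2 × 2.16 = 39.312 kPa.
Below the base the soil is submerged, so the ½γBN_γ term uses γ' = 19.2 − 9.81 = 9.39 kN/m³.
Cohesion term c·N_c·s_c = 4 × 15.8 × 1.3 = 82.16 kPa; surcharge term q·N_q = 39.312 × 7.07 = 277.94 kPa; self-weight term 0.5·γ·B·N_γ·s_γ = 0.5 × 9.39 × 2.2 × 3.5 × 0.6 = 21.691 kPa.
q_ult = 82.16 + 277.94 + 21.691 = 381.79 kPa.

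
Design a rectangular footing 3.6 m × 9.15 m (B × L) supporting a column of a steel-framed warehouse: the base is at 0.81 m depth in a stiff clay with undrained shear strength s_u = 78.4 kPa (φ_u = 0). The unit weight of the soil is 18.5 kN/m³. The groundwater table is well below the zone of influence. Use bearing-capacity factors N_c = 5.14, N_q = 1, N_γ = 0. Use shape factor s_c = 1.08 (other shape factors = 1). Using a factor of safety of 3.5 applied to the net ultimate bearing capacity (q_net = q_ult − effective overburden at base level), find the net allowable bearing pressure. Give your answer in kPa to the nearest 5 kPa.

q_all(net) ≈ 125 kPa

q = γ·D_f = 18.5 × 0.81 = 14.985 kPa.
c·N_c·s_c = 78.4 × 5.14 × 1.08 = 435.21 kPa
q·N_q = 14.985 × 1 = 14.985 kPa
q_ult = 435.21 + 14.985 = 450.2 kPa.
Net ultimate: q_net = 450.2 − 14.985 = 435.21 kPa.
q_all(net) = 435.21 / 3.5 = 124.35 kPa.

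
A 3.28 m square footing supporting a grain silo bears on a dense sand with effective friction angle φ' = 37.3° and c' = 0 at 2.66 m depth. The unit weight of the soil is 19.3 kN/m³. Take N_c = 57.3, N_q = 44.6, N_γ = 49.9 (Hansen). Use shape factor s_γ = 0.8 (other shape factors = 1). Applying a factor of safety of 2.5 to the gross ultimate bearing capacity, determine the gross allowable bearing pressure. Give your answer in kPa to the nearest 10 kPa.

q_all ≈ 1420 kPa

Overburden at base level: q = 19.3 × 2.66 = 51.338 kPa.
Surcharge term q·N_q = 51.338 × 44.6 = 2289.7 kPa; self-weight term 0.5·γ·B·N_γ·s_γ = 0.5 × 19.3 × 3.28 × 49.9 × 0.8 = 1263.5 kPa.
q_ult = 2289.7 + 1263.5 = 3553.2 kPa.
q_all = q_ult / FS = 3553.2 / 2.5 = 1421.3 kPa.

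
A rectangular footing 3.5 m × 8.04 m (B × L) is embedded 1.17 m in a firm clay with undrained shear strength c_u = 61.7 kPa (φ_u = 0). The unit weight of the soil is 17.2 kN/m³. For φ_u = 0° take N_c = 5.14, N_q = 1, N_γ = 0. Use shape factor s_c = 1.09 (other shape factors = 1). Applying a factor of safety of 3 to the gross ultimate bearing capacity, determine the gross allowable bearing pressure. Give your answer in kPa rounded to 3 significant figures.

q_all ≈ 122 kPa

Overburden at base level: q = 17.2 × 1.17 = 20.124 kPa.
Cohesion term c·N_c·s_c = 61.7 × 5.14 × 1.09 = 345.68 kPa; surcharge term q·N_q = 20.124 × 1 = 20.124 kPa.
q_ult = 345.68 + 20.124 = 365.8 kPa.
q_all = q_ult / FS = 365.8 / 3 = 121.93 kPa.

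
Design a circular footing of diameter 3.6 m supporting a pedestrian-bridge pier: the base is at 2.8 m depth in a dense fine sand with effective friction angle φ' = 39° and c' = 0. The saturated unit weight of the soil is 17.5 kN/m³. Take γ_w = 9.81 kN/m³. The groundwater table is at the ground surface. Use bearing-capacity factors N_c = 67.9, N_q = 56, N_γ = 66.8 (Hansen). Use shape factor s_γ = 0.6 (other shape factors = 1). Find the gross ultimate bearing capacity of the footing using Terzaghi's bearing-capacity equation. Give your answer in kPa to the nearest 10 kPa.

Water table at ground surface, so effective unit weight γ' = 17.5 − 9.81 = 7.69 kN/m³ is used throughout; overburden q = 7.69 × 2.8 = 21.532 kPa; the same γ' applies in the ½γBN_γ term.
Surcharge term q·N_q = 21.532 × 56 = 1205.8 kPa; self-weight term 0.5·γ·B·N_γ·s_γ = 0.5 × 7.69 × 3.6 × 66.8 × 0.6 = 554.79 kPa.
q_ult = 1205.8 + 554.79 = 1760.6 kPa.

q_ult ≈ 1760 kPa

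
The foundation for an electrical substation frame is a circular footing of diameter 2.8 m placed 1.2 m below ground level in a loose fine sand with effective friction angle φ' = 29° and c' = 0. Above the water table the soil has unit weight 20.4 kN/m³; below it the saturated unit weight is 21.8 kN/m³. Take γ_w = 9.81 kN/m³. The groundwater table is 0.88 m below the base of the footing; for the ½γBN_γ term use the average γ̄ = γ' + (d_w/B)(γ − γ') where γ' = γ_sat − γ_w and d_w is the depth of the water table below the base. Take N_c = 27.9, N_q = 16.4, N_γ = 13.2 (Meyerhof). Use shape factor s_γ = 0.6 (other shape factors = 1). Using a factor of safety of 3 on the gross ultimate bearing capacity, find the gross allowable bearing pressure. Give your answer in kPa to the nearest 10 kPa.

Effective surcharge at the founding depth q = γ·D_f = 20.4 × 1.2 = 24.48 kPa.
With d_w = 0.88 m < B, γ̄ = 11.99 + (0.88/2.8) × (20.4 − 11.99) = 14.633 kN/m³.
q_ult = q·N_q + 0.5·γ·B·N_γ·s_γ
     = 24.48 × 16.4 + 0.5 × 14.633 × 2.8 × 13.2 × 0.6
     = 401.47 + 162.25 = 563.72 kPa.
q_all = 563.72 / 3 = 187.91 kPa.

q_all ≈ 190 kPa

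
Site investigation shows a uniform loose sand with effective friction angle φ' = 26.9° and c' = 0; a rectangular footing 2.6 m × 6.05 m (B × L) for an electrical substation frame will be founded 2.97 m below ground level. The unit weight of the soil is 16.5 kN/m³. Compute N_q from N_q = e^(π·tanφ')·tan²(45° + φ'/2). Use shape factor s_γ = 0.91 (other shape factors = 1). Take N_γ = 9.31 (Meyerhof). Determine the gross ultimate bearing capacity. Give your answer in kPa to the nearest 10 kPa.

q_ult ≈ 820 kPa

tan26.9° = 0.5073, so N_q = e^(π×0.5073)·tan²(58.45°) = 4.923 × 2.653 = 13.06.
q = γ·D_f = 16.5 × 2.97 = 49.005 kPa.
q·N_q = 49.005 × 13.057 = 639.87 kPa
0.5·γ·B·N_γ·s_γ = 0.5 × 16.5 × 2.6 × 9.31 × 0.91 = 181.73 kPa
q_ult = 639.87 + 181.73 = 821.59 kPa.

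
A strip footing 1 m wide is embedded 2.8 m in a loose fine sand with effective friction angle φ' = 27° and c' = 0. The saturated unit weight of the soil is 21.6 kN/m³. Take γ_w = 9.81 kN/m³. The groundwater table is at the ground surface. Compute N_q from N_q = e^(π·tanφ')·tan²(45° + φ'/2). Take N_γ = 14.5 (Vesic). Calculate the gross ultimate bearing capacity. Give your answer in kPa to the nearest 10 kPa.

q_ult ≈ 520 kPa

tan27° = 0.5095, so N_q = e^(π×0.5095)·tan²(58.5°) = 4.957 × 2.663 = 13.2.
Water table at ground surface, so effective unit weight γ' = 21.6 − 9.81 = 11.79 kN/m³ is used throughout; overburden q = 11.79 × 2.8 = 33.012 kPa; the same γ' applies in the ½γBN_γ term.
Surcharge term q·N_q = 33.012 × 13.199 = 435.73 kPa; self-weight term 0.5·γ·B·N_γ = 0.5 × 11.79 × 1 × 14.5 = 85.478 kPa.
q_ult = 435.73 + 85.478 = 521.21 kPa.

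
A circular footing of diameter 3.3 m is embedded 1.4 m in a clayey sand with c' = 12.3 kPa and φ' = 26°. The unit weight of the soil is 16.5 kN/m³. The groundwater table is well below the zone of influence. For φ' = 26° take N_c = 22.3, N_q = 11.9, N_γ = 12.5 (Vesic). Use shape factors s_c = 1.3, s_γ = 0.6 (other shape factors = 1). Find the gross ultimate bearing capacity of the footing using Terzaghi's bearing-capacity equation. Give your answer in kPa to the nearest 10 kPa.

q = γ·D_f = 16.5 × 1.4 = 23.1 kPa.
c·N_c·s_c = 12.3 × 22.3 × 1.3 = 356.58 kPa
q·N_q = 23.1 × 11.9 = 274.89 kPa
0.5·γ·B·N_γ·s_γ = 0.5 × 16.5 × 3.3 × 12.5 × 0.6 = 204.19 kPa
q_ult = 356.58 + 274.89 + 204.19 = 835.65 kPa.

q_ult ≈ 840 kPa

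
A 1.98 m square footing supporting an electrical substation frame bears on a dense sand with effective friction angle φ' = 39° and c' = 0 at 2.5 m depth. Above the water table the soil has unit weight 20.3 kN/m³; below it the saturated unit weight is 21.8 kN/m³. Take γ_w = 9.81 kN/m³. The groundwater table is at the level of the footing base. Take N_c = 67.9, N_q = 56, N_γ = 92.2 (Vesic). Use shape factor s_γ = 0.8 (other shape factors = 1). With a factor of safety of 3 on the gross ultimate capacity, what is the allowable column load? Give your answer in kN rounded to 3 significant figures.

P_all ≈ 4860 kN

Effective surcharge at the founding depth q = γ·D_f = 20.3 × 2.5 = 50.75 kPa.
The water table coincides with the base, so in the self-weight term γ → γ' = 11.99 kN/m³.
q_ult = q·N_q + 0.5·γ·B·N_γ·s_γ
     = 50.75 × 56 + 0.5 × 11.99 × 1.98 × 92.2 × 0.8
     = 2842 + 875.54 = 3717.5 kPa.
Gross allowable pressure q_all = 3717.5 / 3 = 1239.2 kPa.
Footing area = 3.9204 m², so allowable column load = 1239.2 × 3.9204 = 4858.1 kN.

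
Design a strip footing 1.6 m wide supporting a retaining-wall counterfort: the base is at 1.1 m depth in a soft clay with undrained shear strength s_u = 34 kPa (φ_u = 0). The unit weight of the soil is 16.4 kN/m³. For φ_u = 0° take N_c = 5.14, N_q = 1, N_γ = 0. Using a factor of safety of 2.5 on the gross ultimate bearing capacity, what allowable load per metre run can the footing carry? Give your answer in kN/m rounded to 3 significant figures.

q = γ·D_f = 16.4 × 1.1 = 18.04 kPa.
c·N_c = 34 × 5.14 = 174.76 kPa
q·N_q = 18.04 × 1 = 18.04 kPa
q_ult = 174.76 + 18.04 = 192.8 kPa.
Gross allowable pressure q_all = 192.8 / 2.5 = 77.12 kPa.
Allowable wall load = q_all × B = 77.12 × 1.6 = 123.39 kN per metre run.

≈ 123 kN/m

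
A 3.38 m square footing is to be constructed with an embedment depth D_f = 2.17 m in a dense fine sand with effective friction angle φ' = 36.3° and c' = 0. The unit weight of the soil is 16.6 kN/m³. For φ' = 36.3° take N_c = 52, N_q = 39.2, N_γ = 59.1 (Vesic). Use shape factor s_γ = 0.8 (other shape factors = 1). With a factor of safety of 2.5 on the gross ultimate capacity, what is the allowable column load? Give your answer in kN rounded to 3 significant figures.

q = γ·D_f = 16.6 × 2.17 = 36.022 kPa.
q·N_q = 36.022 × 39.2 = 1412.1 kPa
0.5·γ·B·N_γ·s_γ = 0.5 × 16.6 × 3.38 × 59.1 × 0.8 = 1326.4 kPa
q_ult = 1412.1 + 1326.4 = 2738.5 kPa.
Gross allowable pressure q_all = 2738.5 / 2.5 = 1095.4 kPa.
Footing area = 11.4244 m², so allowable column load = 1095.4 × 11.4244 = 12514 kN.

P_all ≈ 12500 kN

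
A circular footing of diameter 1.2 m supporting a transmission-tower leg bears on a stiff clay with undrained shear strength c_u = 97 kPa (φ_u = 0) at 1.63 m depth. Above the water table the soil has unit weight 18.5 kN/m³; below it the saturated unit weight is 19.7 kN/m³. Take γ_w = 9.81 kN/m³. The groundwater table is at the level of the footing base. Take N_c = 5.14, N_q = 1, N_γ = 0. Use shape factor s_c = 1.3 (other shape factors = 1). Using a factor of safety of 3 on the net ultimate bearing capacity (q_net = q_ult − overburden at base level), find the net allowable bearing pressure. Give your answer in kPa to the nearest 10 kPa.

q_all(net) ≈ 220 kPa

Effective surcharge at the founding depth q = γ·D_f = 18.5 × 1.63 = 30.155 kPa.
q_ult = c·N_c·s_c + q·N_q
     = 97 × 5.14 × 1.3 + 30.155 × 1
     = 648.15 + 30.155 = 678.31 kPa.
q_net = 678.31 − 30.155 = 648.15 kPa.
q_all(net) = 648.15 / 3 = 216.05 kPa.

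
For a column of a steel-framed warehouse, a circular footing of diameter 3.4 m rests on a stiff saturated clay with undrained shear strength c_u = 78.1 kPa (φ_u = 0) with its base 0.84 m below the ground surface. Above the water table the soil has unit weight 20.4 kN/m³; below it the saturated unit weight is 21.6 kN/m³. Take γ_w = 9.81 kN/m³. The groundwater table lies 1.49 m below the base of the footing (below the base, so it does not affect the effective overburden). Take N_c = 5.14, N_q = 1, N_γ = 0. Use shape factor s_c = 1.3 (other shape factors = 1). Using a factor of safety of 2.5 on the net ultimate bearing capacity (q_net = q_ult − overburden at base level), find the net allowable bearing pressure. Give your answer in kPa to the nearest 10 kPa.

q_all(net) ≈ 210 kPa

q = γ·D_f = 20.4 × 0.84 = 17.136 kPa.
c·N_c·s_c = 78.1 × 5.14 × 1.3 = 521.86 kPa
q·N_q = 17.136 × 1 = 17.136 kPa
q_ult = 521.86 + 17.136 = 539 kPa.
q_net = 539 − 17.136 = 521.86 kPa.
q_all(net) = 521.86 / 2.5 = 208.75 kPa.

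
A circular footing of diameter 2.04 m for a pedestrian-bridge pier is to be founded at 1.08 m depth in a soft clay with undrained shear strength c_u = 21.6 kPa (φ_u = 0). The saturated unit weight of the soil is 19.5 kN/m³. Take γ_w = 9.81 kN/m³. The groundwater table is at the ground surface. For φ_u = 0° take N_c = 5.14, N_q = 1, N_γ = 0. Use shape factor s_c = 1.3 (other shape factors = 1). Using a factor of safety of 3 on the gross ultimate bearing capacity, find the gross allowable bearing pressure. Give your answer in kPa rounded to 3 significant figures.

q_all ≈ 51.6 kPa

Water table at ground surface, so effective unit weight γ' = 19.5 − 9.81 = 9.69 kN/m³ is used throughout; overburden q = 9.69 × 1.08 = 10.465 kPa.
Cohesion term c·N_c·s_c = 21.6 × 5.14 × 1.3 = 144.33 kPa; surcharge term q·N_q = 10.465 × 1 = 10.465 kPa.
q_ult = 144.33 + 10.465 = 154.8 kPa.
q_all = 154.8 / 3 = 51.599 kPa.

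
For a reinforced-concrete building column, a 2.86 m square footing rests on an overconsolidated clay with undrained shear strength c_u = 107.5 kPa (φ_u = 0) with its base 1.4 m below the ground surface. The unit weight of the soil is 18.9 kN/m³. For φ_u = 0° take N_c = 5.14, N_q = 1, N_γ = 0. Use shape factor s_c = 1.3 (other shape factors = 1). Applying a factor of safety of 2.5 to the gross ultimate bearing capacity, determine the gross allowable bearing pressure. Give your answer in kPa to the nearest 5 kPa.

q_all ≈ 300 kPa

Overburden at base level: q = 18.9 × 1.4 = 26.46 kPa.
Cohesion term c·N_c·s_c = 107.5 × 5.14 × 1.3 = 718.31 kPa; surcharge term q·N_q = 26.46 × 1 = 26.46 kPa.
q_ult = 718.31 + 26.46 = 744.77 kPa.
q_all = q_ult / FS = 744.77 / 2.5 = 297.91 kPa.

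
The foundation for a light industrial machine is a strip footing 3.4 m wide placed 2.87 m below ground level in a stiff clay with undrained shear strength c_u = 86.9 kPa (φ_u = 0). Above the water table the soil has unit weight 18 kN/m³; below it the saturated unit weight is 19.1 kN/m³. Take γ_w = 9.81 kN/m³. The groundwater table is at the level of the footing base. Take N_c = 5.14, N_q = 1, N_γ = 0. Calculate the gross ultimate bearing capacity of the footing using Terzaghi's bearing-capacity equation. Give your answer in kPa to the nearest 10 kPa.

q_ult ≈ 500 kPa

Overburden at base level: q = 18 × 2.87 = 51.66 kPa.
Cohesion term c·N_c = 86.9 × 5.14 = 446.67 kPa; surcharge term q·N_q = 51.66 × 1 = 51.66 kPa.
q_ult = 446.67 + 51.66 = 498.33 kPa.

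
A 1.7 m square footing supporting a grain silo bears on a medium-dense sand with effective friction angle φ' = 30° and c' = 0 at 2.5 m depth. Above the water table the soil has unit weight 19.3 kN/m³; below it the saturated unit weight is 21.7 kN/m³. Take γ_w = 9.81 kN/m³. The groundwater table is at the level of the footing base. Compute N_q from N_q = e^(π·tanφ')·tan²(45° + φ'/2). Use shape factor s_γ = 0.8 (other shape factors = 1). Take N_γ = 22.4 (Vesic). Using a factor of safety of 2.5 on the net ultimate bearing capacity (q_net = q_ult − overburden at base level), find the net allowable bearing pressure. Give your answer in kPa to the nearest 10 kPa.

q_all(net) ≈ 410 kPa

N_q = e^(π·tan30°)·tan²(60°) = 18.4.
q = γ·D_f = 19.3 × 2.5 = 48.25 kPa.
For the ½γBN_γ term take γ' = 21.7 − 9.81 = 11.89 kN/m³ (soil below base is submerged).
q·N_q = 48.25 × 18.401 = 887.85 kPa
0.5·γ·B·N_γ·s_γ = 0.5 × 11.89 × 1.7 × 22.4 × 0.8 = 181.11 kPa
q_ult = 887.85 + 181.11 = 1069 kPa.
q_net = 1069 − 48.25 = 1020.7 kPa.
q_all(net) = 1020.7 / 2.5 = 408.29 kPa.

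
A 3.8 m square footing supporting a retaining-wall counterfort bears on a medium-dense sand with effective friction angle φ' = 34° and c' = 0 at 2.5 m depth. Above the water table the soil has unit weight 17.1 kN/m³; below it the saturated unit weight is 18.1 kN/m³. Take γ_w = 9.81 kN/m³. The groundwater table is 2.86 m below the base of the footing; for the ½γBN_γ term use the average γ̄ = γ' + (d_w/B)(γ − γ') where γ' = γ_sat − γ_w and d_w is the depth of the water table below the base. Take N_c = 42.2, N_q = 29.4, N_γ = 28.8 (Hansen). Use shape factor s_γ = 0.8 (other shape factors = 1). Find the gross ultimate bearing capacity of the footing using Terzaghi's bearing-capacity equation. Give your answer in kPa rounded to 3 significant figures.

q_ult ≈ 1910 kPa

Effective surcharge at the founding depth q = γ·D_f = 17.1 × 2.5 = 42.75 kPa.
With d_w = 2.86 m < B, γ̄ = 8.29 + (2.86/3.8) × (17.1 − 8.29) = 14.921 kN/m³.
q_ult = q·N_q + 0.5·γ·B·N_γ·s_γ
     = 42.75 × 29.4 + 0.5 × 14.921 × 3.8 × 28.8 × 0.8
     = 1256.8 + 653.17 = 1910 kPa.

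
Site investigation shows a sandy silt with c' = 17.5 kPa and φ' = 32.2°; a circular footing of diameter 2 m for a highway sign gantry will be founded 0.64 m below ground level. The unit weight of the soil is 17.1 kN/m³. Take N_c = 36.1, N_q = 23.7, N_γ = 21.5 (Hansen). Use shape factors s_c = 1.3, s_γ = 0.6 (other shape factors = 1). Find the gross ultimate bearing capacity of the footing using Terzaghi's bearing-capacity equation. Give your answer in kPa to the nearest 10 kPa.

Effective surcharge at the founding depth q = γ·D_f = 17.1 × 0.64 = 10.944 kPa.
q_ult = c·N_c·s_c + q·N_q + 0.5·γ·B·N_γ·s_γ
     = 17.5 × 36.1 × 1.3 + 10.944 × 23.7 + 0.5 × 17.1 × 2 × 21.5 × 0.6
     = 821.27 + 259.37 + 220.59 = 1301.2 kPa.

q_ult ≈ 1300 kPa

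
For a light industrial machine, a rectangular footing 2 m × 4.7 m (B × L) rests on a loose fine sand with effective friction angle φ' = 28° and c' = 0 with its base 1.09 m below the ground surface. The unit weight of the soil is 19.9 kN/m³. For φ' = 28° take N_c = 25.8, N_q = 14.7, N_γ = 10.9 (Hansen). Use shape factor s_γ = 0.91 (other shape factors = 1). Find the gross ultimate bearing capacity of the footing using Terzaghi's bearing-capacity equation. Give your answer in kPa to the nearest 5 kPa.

q_ult ≈ 515 kPa

q = γ·D_f = 19.9 × 1.09 = 21.691 kPa.
q·N_q = 21.691 × 14.7 = 318.86 kPa
0.5·γ·B·N_γ·s_γ = 0.5 × 19.9 × 2 × 10.9 × 0.91 = 197.39 kPa
q_ult = 318.86 + 197.39 = 516.25 kPa.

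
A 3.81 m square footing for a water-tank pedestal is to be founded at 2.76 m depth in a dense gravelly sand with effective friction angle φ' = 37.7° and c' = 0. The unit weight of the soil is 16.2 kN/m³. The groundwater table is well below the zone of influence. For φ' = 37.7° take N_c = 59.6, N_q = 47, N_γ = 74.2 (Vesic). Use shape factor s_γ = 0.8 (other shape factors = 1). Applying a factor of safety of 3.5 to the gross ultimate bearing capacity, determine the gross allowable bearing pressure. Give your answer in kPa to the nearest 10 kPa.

Overburden at base level: q = 16.2 × 2.76 = 44.712 kPa.
Surcharge term q·N_q = 44.712 × 47 = 2101.5 kPa; self-weight term 0.5·γ·B·N_γ·s_γ = 0.5 × 16.2 × 3.81 × 74.2 × 0.8 = 1831.9 kPa.
q_ult = 2101.5 + 1831.9 = 3933.4 kPa.
q_all = q_ult / FS = 3933.4 / 3.5 = 1123.8 kPa.

q_all ≈ 1120 kPa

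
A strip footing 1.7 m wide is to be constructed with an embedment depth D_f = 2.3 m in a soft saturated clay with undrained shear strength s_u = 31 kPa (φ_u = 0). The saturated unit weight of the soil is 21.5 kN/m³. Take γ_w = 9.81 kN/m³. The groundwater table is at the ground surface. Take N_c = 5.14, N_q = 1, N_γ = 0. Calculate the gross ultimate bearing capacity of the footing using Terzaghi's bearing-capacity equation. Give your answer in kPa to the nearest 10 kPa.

q_ult ≈ 190 kPa

With the water table at the surface the whole profile is submerged: γ' = 21.5 − 9.81 = 11.69 kN/m³, so q = γ'·D_f = 26.887 kPa.
q_ult = c·N_c + q·N_q
     = 31 × 5.14 + 26.887 × 1
     = 159.34 + 26.887 = 186.23 kPa.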